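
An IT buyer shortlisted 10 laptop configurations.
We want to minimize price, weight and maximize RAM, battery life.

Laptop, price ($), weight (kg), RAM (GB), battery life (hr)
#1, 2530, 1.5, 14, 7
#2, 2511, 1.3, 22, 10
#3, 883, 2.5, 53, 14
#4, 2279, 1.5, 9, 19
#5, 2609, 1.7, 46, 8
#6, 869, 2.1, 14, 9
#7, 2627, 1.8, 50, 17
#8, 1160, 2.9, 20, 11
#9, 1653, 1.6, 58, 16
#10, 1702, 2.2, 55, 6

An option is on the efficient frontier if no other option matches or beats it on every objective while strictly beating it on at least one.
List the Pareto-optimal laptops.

#1: dominated by #2 (price 2511≤2530, weight 1.3≤1.5, RAM 22≥14, battery life 10≥7).
#2: not dominated (best weight).
#3: not dominated.
#4: not dominated (best battery life).
#5: dominated by #9 (price 1653≤2609, weight 1.6≤1.7, RAM 58≥46, battery life 16≥8).
#6: not dominated (best price).
#7: not dominated.
#8: dominated by #3 (price 883≤1160, weight 2.5≤2.9, RAM 53≥20, battery life 14≥11).
#9: not dominated (best RAM).
#10: dominated by #9 (price 1653≤1702, weight 1.6≤2.2, RAM 58≥55, battery life 16≥6).

#2, #3, #4, #6, #7, #9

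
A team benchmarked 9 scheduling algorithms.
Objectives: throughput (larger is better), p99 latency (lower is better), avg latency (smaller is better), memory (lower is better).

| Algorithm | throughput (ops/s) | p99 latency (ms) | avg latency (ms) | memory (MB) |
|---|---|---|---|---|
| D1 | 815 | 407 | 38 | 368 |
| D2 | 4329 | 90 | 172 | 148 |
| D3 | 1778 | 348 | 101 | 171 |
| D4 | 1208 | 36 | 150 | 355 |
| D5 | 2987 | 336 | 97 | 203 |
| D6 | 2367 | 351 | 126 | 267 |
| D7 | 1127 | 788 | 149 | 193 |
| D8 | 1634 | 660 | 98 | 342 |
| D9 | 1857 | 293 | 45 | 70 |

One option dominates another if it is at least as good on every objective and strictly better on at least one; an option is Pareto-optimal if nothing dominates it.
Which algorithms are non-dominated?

D1: not dominated (best avg latency).
D2: not dominated (best throughput).
D3: dominated by D9 (throughput 1857≥1778, p99 latency 293≤348, avg latency 45≤101, memory 70≤171).
D4: not dominated (best p99 latency).
D5: not dominated.
D6: dominated by D5 (throughput 2987≥2367, p99 latency 336≤351, avg latency 97≤126, memory 203≤267).
D7: dominated by D3 (throughput 1778≥1127, p99 latency 348≤788, avg latency 101≤149, memory 171≤193).
D8: dominated by D5 (throughput 2987≥1634, p99 latency 336≤660, avg latency 97≤98, memory 203≤342).
D9: not dominated (best memory).

D1, D2, D4, D5, D9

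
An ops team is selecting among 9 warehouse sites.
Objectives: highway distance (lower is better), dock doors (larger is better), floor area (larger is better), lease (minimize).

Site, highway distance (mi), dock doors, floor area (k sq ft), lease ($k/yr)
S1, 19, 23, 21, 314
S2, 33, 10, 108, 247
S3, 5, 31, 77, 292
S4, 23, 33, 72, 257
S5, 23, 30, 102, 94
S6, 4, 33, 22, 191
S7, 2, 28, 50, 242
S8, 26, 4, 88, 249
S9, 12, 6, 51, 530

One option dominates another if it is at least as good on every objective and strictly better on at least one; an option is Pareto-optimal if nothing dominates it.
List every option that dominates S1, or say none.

S3: highway distance 5≤19, dock doors 31≥23, floor area 77≥21, lease 292≤314 — dominates S1.
S6: highway distance 4≤19, dock doors 33≥23, floor area 22≥21, lease 191≤314 — dominates S1.
S7: highway distance 2≤19, dock doors 28≥23, floor area 50≥21, lease 242≤314 — dominates S1.
Others (S2, S4, S5, S8, S9) are each worse than S1 on at least one objective.

S3, S6, S7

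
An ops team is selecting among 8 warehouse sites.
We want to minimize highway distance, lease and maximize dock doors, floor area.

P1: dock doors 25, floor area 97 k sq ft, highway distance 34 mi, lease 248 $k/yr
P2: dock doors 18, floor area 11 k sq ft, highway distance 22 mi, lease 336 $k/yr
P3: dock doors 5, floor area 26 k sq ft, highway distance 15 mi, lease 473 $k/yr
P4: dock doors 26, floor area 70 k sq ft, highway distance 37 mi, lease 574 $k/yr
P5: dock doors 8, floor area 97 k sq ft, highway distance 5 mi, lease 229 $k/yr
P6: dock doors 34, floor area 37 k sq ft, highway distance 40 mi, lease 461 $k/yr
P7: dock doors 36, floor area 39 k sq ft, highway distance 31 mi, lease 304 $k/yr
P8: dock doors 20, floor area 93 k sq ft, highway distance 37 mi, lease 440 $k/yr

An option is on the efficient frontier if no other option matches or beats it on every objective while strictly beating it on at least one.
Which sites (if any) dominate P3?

P5: dock doors 8≥5, floor area 97≥26, highway distance 5≤15, lease 229≤473 — dominates P3.
Others (P1, P2, P4, P6, P7, P8) are each worse than P3 on at least one objective.

P5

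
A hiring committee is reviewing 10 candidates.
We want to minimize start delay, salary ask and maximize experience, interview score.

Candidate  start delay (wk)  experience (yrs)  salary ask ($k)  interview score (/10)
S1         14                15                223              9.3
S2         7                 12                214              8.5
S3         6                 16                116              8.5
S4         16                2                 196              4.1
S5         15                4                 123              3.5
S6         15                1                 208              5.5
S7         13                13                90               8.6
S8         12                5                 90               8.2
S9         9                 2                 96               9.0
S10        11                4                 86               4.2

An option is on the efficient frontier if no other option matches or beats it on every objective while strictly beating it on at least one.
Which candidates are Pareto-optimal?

S1: not dominated (best interview score).
S2: dominated by S3 (start delay 6≤7, experience 16≥12, salary ask 116≤214, interview score 8.5≥8.5).
S3: not dominated (best start delay).
S4: dominated by S3 (start delay 6≤16, experience 16≥2, salary ask 116≤196, interview score 8.5≥4.1).
S5: dominated by S3 (start delay 6≤15, experience 16≥4, salary ask 116≤123, interview score 8.5≥3.5).
S6: dominated by S3 (start delay 6≤15, experience 16≥1, salary ask 116≤208, interview score 8.5≥5.5).
S7: not dominated.
S8: not dominated.
S9: not dominated.
S10: not dominated (best salary ask).

S1, S3, S7, S8, S9, S10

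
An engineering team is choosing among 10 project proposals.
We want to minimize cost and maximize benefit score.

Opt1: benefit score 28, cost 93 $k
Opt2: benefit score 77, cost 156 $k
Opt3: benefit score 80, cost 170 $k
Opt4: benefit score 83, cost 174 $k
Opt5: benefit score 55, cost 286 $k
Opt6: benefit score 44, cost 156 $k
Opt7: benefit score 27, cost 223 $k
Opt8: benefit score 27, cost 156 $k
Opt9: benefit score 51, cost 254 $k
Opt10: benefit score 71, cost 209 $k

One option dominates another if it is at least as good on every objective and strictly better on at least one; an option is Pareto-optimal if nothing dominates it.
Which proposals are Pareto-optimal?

Opt1: not dominated (best cost).
Opt2: not dominated.
Opt3: not dominated.
Opt4: not dominated (best benefit score).
Opt5: dominated by Opt2 (benefit score 77≥55, cost 156≤286).
Opt6: dominated by Opt2 (benefit score 77≥44, cost 156≤156).
Opt7: dominated by Opt1 (benefit score 28≥27, cost 93≤223).
Opt8: dominated by Opt1 (benefit score 28≥27, cost 93≤156).
Opt9: dominated by Opt2 (benefit score 77≥51, cost 156≤254).
Opt10: dominated by Opt2 (benefit score 77≥71, cost 156≤209).

Opt1, Opt2, Opt3, Opt4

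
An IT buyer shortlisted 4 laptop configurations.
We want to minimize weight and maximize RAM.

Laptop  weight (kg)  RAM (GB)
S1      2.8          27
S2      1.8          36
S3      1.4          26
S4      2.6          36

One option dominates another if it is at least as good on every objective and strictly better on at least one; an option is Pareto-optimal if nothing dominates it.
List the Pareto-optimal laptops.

S1: dominated by S2 (weight 1.8≤2.8, RAM 36≥27).
S2: not dominated.
S3: not dominated (best weight).
S4: dominated by S2 (weight 1.8≤2.6, RAM 36≥36).

S2, S3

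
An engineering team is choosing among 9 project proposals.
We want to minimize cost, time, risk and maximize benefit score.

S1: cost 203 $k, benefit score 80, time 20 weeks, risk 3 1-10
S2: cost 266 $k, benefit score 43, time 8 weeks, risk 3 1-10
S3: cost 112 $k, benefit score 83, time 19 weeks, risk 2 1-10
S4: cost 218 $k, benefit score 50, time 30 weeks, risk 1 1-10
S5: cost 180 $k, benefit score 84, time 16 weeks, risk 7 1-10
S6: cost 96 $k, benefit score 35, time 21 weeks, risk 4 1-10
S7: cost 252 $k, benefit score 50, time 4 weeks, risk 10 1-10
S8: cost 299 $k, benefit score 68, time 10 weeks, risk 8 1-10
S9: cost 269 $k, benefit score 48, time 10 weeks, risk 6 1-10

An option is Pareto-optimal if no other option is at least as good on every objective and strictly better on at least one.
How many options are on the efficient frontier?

8

S1: dominated by S3 (cost 112≤203, benefit score 83≥80, time 19≤20, risk 2≤3).
S2: not dominated.
S3: not dominated.
S4: not dominated (best risk).
S5: not dominated (best benefit score).
S6: not dominated (best cost).
S7: not dominated (best time).
S8: not dominated.
S9: not dominated.
Pareto-optimal: S2, S3, S4, S5, S6, S7, S8, S9 → 8.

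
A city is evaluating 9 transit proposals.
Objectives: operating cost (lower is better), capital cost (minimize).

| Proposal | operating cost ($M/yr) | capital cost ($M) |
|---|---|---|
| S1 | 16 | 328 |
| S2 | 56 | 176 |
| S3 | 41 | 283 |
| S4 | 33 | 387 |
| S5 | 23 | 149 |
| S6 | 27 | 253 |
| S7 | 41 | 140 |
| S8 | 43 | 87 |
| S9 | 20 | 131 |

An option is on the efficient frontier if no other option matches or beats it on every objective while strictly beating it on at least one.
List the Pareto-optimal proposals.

S1, S8, S9

S1: not dominated (best operating cost).
S2: dominated by S5 (operating cost 23≤56, capital cost 149≤176).
S3: dominated by S5 (operating cost 23≤41, capital cost 149≤283).
S4: dominated by S1 (operating cost 16≤33, capital cost 328≤387).
S5: dominated by S9 (operating cost 20≤23, capital cost 131≤149).
S6: dominated by S5 (operating cost 23≤27, capital cost 149≤253).
S7: dominated by S9 (operating cost 20≤41, capital cost 131≤140).
S8: not dominated (best capital cost).
S9: not dominated.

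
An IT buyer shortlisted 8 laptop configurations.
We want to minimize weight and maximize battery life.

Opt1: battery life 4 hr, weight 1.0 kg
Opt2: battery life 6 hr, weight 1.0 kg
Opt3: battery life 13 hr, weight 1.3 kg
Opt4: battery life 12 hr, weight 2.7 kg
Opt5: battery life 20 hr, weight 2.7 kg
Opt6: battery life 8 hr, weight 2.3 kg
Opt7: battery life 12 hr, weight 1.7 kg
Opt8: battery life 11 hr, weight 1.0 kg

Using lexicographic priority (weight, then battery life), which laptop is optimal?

Opt8

First minimize weight: best is 1.0, kept {Opt1, Opt2, Opt8}.
Then maximize battery life: best is 11, kept {Opt8}.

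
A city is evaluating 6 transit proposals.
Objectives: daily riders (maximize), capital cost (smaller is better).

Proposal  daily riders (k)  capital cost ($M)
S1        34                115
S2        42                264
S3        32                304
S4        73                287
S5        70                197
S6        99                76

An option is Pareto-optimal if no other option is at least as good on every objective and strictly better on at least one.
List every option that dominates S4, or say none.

S6: daily riders 99≥73, capital cost 76≤287 — dominates S4.
Others (S1, S2, S3, S5) are each worse than S4 on at least one objective.

S6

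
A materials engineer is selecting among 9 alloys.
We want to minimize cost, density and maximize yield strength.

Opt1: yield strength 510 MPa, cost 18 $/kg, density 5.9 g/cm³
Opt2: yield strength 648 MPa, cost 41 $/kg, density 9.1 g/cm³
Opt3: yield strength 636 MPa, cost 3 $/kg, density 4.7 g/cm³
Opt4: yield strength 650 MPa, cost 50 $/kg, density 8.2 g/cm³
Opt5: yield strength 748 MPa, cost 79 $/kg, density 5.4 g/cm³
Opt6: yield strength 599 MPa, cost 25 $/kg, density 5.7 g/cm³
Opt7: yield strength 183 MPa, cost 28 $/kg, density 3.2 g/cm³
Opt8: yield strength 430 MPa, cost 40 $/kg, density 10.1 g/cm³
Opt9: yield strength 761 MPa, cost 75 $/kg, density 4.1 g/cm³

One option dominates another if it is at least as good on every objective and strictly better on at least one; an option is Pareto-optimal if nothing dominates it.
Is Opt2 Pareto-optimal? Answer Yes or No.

Yes

Opt1: worse on yield strength (510 vs 648).
Opt3: worse on yield strength (636 vs 648).
Opt4: worse on cost (50 vs 41).
Opt5: worse on cost (79 vs 41).
Opt6: worse on yield strength (599 vs 648).
Opt7: worse on yield strength (183 vs 648).
Opt8: worse on yield strength (430 vs 648).
Opt9: worse on cost (75 vs 41).
No option is at least as good as Opt2 on every objective and strictly better on one.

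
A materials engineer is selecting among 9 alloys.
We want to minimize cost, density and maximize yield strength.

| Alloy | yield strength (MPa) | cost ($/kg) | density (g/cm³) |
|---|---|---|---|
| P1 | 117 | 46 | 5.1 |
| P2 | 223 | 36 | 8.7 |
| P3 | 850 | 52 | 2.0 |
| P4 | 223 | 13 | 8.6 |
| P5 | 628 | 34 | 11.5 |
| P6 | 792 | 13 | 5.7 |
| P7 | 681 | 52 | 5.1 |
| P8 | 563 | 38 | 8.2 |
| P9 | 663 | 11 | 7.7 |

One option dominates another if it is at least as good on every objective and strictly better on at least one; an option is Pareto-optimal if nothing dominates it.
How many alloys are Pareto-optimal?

4

P1: not dominated.
P2: dominated by P4 (yield strength 223≥223, cost 13≤36, density 8.6≤8.7).
P3: not dominated (best yield strength).
P4: dominated by P6 (yield strength 792≥223, cost 13≤13, density 5.7≤8.6).
P5: dominated by P6 (yield strength 792≥628, cost 13≤34, density 5.7≤11.5).
P6: not dominated.
P7: dominated by P3 (yield strength 850≥681, cost 52≤52, density 2.0≤5.1).
P8: dominated by P6 (yield strength 792≥563, cost 13≤38, density 5.7≤8.2).
P9: not dominated (best cost).
Pareto-optimal: P1, P3, P6, P9 → 4.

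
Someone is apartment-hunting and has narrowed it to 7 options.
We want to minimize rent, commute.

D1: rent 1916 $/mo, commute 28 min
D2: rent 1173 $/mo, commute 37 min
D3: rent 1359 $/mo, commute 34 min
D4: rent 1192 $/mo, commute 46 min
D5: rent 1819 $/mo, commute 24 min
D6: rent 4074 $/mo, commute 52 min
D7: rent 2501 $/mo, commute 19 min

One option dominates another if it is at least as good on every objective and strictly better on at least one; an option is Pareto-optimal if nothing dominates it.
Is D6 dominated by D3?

D3 vs D6: rent 1359≤4074, commute 34≤52 — D3 is at least as good on every objective with at least one strict improvement.

Yes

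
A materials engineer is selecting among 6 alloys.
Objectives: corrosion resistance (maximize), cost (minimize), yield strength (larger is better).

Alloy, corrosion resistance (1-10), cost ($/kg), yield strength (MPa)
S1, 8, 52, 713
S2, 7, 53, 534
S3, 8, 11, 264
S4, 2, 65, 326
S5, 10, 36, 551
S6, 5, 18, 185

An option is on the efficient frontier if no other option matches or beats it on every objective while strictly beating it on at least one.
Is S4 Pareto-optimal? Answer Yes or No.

S1 vs S4: corrosion resistance 8≥2, cost 52≤65, yield strength 713≥326 — S1 is at least as good on every objective and strictly better on at least one, so S1 dominates S4.

No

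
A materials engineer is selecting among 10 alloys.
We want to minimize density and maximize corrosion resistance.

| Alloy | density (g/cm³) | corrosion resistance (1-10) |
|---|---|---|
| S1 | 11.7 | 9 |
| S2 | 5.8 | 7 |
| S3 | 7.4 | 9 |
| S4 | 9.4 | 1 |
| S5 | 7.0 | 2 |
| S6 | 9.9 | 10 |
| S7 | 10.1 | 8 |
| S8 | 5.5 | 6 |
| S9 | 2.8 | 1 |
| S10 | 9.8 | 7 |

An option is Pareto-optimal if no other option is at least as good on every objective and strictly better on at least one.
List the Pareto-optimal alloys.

S2, S3, S6, S8, S9

S1: dominated by S3 (density 7.4≤11.7, corrosion resistance 9≥9).
S2: not dominated.
S3: not dominated.
S4: dominated by S2 (density 5.8≤9.4, corrosion resistance 7≥1).
S5: dominated by S2 (density 5.8≤7.0, corrosion resistance 7≥2).
S6: not dominated (best corrosion resistance).
S7: dominated by S3 (density 7.4≤10.1, corrosion resistance 9≥8).
S8: not dominated.
S9: not dominated (best density).
S10: dominated by S2 (density 5.8≤9.8, corrosion resistance 7≥7).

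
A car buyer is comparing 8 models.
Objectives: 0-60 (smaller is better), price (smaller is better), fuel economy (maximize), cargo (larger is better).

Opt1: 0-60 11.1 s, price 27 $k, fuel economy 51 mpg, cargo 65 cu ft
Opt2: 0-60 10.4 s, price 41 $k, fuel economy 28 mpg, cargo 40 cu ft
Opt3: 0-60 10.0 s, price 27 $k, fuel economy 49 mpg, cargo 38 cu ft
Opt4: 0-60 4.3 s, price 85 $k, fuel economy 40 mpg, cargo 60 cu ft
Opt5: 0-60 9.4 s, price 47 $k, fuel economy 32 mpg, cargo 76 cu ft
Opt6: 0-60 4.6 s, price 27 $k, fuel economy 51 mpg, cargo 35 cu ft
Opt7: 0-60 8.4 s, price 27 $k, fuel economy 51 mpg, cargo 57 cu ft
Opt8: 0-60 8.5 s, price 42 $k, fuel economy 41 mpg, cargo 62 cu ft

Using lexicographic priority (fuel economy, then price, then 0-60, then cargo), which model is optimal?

First maximize fuel economy: best is 51, kept {Opt1, Opt6, Opt7}.
Then minimize price: best is 27, kept {Opt1, Opt6, Opt7}.
Then minimize 0-60: best is 4.6, kept {Opt6}.

Opt6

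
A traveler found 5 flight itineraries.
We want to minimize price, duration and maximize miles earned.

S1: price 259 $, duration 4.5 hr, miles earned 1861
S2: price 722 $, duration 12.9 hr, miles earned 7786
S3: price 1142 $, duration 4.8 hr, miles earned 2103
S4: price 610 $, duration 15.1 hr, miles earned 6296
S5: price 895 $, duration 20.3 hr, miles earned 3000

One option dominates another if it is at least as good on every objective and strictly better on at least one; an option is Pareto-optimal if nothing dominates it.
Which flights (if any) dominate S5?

S2, S4

S2: price 722≤895, duration 12.9≤20.3, miles earned 7786≥3000 — dominates S5.
S4: price 610≤895, duration 15.1≤20.3, miles earned 6296≥3000 — dominates S5.
Others (S1, S3) are each worse than S5 on at least one objective.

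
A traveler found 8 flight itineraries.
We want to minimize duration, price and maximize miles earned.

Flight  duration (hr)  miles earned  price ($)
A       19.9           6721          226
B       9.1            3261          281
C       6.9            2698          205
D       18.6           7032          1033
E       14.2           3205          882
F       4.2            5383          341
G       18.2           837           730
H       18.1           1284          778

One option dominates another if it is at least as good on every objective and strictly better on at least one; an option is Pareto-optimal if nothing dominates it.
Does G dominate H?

No

G vs H: G is worse on duration (18.2 vs 18.1), so it does not dominate H.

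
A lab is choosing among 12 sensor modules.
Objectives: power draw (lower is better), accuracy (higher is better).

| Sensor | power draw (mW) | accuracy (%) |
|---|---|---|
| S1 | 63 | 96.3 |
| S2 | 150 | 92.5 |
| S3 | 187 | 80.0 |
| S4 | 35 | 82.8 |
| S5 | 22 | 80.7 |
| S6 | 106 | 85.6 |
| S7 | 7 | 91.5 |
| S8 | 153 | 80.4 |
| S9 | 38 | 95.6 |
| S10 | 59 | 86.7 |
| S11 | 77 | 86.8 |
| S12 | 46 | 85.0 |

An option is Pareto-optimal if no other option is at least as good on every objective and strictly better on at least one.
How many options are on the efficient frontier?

S1: not dominated (best accuracy).
S2: dominated by S1 (power draw 63≤150, accuracy 96.3≥92.5).
S3: dominated by S1 (power draw 63≤187, accuracy 96.3≥80.0).
S4: dominated by S7 (power draw 7≤35, accuracy 91.5≥82.8).
S5: dominated by S7 (power draw 7≤22, accuracy 91.5≥80.7).
S6: dominated by S1 (power draw 63≤106, accuracy 96.3≥85.6).
S7: not dominated (best power draw).
S8: dominated by S1 (power draw 63≤153, accuracy 96.3≥80.4).
S9: not dominated.
S10: dominated by S7 (power draw 7≤59, accuracy 91.5≥86.7).
S11: dominated by S1 (power draw 63≤77, accuracy 96.3≥86.8).
S12: dominated by S7 (power draw 7≤46, accuracy 91.5≥85.0).
Pareto-optimal: S1, S7, S9 → 3.

3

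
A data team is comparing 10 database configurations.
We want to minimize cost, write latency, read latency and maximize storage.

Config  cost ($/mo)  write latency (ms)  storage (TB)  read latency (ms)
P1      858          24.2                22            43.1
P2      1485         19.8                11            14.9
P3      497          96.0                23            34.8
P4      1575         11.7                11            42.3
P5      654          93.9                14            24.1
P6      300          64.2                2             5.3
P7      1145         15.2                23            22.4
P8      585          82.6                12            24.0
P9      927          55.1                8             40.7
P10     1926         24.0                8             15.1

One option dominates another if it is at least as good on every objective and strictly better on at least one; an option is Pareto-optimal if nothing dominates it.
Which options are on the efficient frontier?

P1, P2, P3, P4, P5, P6, P7, P8, P9

P1: not dominated.
P2: not dominated.
P3: not dominated.
P4: not dominated (best write latency).
P5: not dominated.
P6: not dominated (best cost).
P7: not dominated.
P8: not dominated.
P9: not dominated.
P10: dominated by P2 (cost 1485≤1926, write latency 19.8≤24.0, storage 11≥8, read latency 14.9≤15.1).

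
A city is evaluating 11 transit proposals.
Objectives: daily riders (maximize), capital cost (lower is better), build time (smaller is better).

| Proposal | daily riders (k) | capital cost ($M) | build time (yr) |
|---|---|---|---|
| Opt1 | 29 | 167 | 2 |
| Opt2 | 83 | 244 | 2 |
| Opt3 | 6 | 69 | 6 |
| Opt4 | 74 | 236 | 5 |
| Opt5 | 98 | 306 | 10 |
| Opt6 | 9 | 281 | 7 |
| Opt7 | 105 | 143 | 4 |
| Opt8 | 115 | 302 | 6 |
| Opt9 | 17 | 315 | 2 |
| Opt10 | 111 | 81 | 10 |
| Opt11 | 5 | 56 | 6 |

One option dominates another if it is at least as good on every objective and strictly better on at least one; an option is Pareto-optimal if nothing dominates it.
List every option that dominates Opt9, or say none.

Opt1: daily riders 29≥17, capital cost 167≤315, build time 2≤2 — dominates Opt9.
Opt2: daily riders 83≥17, capital cost 244≤315, build time 2≤2 — dominates Opt9.
Others (Opt3, Opt4, Opt5, Opt6, Opt7, Opt8, Opt10, Opt11) are each worse than Opt9 on at least one objective.

Opt1, Opt2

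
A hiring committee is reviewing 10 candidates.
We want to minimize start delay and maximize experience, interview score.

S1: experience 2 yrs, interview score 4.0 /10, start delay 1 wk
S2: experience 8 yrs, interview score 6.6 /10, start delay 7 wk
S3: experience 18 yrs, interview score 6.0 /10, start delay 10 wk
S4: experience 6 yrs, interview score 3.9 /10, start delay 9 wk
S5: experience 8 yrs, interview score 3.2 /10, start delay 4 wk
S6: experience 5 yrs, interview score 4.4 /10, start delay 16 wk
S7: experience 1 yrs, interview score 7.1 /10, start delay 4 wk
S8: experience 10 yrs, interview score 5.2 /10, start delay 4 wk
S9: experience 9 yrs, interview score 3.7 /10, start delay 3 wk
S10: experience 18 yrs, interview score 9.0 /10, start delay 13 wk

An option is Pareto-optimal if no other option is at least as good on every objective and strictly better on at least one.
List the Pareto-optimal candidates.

S1: not dominated (best start delay).
S2: not dominated.
S3: not dominated.
S4: dominated by S2 (experience 8≥6, interview score 6.6≥3.9, start delay 7≤9).
S5: dominated by S8 (experience 10≥8, interview score 5.2≥3.2, start delay 4≤4).
S6: dominated by S2 (experience 8≥5, interview score 6.6≥4.4, start delay 7≤16).
S7: not dominated.
S8: not dominated.
S9: not dominated.
S10: not dominated (best interview score).

S1, S2, S3, S7, S8, S9, S10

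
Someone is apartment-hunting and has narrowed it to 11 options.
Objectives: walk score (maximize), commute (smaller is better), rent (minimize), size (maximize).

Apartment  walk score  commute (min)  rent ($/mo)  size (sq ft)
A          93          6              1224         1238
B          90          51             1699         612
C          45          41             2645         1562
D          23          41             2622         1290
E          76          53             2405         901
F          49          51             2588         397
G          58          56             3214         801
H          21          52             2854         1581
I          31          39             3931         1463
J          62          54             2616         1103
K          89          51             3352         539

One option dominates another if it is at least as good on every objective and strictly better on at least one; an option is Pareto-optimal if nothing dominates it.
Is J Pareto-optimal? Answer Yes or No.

A vs J: walk score 93≥62, commute 6≤54, rent 1224≤2616, size 1238≥1103 — A is at least as good on every objective and strictly better on at least one, so A dominates J.

No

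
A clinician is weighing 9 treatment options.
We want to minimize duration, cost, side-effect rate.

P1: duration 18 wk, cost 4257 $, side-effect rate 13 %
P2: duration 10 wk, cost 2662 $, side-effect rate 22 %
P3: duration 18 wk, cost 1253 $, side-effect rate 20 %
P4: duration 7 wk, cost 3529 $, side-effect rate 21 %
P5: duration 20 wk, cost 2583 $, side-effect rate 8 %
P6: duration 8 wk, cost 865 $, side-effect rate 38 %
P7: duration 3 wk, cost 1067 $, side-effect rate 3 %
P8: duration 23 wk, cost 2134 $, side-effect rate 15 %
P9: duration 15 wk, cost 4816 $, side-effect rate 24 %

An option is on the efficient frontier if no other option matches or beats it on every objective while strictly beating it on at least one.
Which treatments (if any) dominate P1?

P7: duration 3≤18, cost 1067≤4257, side-effect rate 3≤13 — dominates P1.
Others (P2, P3, P4, P5, P6, P8, P9) are each worse than P1 on at least one objective.

P7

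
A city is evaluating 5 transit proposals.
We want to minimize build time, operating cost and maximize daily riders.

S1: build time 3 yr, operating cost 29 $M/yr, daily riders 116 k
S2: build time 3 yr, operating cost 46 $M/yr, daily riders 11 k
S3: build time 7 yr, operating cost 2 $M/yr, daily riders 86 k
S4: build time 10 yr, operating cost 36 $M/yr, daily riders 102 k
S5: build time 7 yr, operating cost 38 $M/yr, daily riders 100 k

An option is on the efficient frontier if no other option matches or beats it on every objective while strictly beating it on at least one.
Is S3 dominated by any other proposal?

S1: worse on operating cost (29 vs 2).
S2: worse on operating cost (46 vs 2).
S4: worse on build time (10 vs 7).
S5: worse on operating cost (38 vs 2).
No option is at least as good as S3 on every objective and strictly better on one.

No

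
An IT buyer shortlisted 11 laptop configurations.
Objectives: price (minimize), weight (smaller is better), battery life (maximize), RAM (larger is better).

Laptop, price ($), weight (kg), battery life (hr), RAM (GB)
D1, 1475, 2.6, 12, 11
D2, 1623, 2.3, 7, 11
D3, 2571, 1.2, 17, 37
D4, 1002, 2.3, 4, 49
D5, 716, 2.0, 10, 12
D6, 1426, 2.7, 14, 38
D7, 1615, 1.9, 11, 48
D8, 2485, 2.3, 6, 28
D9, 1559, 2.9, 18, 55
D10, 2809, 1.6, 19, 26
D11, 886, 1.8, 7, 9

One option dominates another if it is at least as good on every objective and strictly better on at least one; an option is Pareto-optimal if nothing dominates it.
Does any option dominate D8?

Yes

D7 vs D8: price 1615≤2485, weight 1.9≤2.3, battery life 11≥6, RAM 48≥28 — D7 is at least as good on every objective and strictly better on at least one, so D7 dominates D8.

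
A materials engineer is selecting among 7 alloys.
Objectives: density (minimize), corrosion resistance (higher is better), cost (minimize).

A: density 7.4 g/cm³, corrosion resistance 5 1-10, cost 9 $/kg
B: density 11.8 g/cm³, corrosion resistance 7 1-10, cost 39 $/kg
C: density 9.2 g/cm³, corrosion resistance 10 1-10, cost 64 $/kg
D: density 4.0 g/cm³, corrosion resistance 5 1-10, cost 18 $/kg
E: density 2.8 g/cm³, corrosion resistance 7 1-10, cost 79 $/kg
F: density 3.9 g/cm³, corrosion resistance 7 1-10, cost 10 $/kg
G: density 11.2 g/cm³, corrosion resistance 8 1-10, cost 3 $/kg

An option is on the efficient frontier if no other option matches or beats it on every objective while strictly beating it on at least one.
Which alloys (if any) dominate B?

F, G

F: density 3.9≤11.8, corrosion resistance 7≥7, cost 10≤39 — dominates B.
G: density 11.2≤11.8, corrosion resistance 8≥7, cost 3≤39 — dominates B.
Others (A, C, D, E) are each worse than B on at least one objective.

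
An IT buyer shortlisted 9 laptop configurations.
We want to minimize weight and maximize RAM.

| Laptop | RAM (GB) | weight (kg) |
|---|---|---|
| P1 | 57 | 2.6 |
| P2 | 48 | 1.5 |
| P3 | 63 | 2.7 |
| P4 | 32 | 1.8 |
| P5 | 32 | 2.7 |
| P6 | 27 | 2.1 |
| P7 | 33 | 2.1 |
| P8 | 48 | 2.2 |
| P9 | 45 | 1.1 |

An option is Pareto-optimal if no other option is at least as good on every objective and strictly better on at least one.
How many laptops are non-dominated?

P1: not dominated.
P2: not dominated.
P3: not dominated (best RAM).
P4: dominated by P2 (RAM 48≥32, weight 1.5≤1.8).
P5: dominated by P1 (RAM 57≥32, weight 2.6≤2.7).
P6: dominated by P2 (RAM 48≥27, weight 1.5≤2.1).
P7: dominated by P2 (RAM 48≥33, weight 1.5≤2.1).
P8: dominated by P2 (RAM 48≥48, weight 1.5≤2.2).
P9: not dominated (best weight).
Pareto-optimal: P1, P2, P3, P9 → 4.

4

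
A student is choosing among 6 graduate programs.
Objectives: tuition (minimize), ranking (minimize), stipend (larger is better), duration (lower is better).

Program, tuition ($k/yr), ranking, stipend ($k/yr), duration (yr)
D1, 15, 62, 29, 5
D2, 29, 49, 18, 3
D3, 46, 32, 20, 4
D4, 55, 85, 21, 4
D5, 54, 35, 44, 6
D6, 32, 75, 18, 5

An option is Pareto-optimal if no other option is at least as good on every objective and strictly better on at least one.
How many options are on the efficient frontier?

5

D1: not dominated (best tuition).
D2: not dominated (best duration).
D3: not dominated (best ranking).
D4: not dominated.
D5: not dominated (best stipend).
D6: dominated by D1 (tuition 15≤32, ranking 62≤75, stipend 29≥18, duration 5≤5).
Pareto-optimal: D1, D2, D3, D4, D5 → 5.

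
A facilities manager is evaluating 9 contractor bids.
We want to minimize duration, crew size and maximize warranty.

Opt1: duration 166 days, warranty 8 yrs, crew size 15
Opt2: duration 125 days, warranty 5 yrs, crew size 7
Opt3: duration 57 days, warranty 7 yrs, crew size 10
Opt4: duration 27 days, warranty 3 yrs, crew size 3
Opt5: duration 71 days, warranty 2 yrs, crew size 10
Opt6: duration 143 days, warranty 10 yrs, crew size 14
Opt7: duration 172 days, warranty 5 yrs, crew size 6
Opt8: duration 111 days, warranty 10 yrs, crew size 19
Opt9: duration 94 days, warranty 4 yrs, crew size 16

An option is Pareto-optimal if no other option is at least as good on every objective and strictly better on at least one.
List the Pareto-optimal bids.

Opt2, Opt3, Opt4, Opt6, Opt7, Opt8

Opt1: dominated by Opt6 (duration 143≤166, warranty 10≥8, crew size 14≤15).
Opt2: not dominated.
Opt3: not dominated.
Opt4: not dominated (best duration).
Opt5: dominated by Opt3 (duration 57≤71, warranty 7≥2, crew size 10≤10).
Opt6: not dominated.
Opt7: not dominated.
Opt8: not dominated.
Opt9: dominated by Opt3 (duration 57≤94, warranty 7≥4, crew size 10≤16).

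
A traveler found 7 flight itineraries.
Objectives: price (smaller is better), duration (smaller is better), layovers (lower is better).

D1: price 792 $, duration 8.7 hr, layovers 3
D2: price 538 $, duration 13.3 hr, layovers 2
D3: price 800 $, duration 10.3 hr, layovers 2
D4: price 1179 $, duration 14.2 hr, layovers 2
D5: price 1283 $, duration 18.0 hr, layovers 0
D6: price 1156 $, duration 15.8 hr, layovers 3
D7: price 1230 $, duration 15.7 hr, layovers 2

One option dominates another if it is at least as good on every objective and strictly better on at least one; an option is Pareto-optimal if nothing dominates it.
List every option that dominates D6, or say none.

D1: price 792≤1156, duration 8.7≤15.8, layovers 3≤3 — dominates D6.
D2: price 538≤1156, duration 13.3≤15.8, layovers 2≤3 — dominates D6.
D3: price 800≤1156, duration 10.3≤15.8, layovers 2≤3 — dominates D6.
Others (D4, D5, D7) are each worse than D6 on at least one objective.

D1, D2, D3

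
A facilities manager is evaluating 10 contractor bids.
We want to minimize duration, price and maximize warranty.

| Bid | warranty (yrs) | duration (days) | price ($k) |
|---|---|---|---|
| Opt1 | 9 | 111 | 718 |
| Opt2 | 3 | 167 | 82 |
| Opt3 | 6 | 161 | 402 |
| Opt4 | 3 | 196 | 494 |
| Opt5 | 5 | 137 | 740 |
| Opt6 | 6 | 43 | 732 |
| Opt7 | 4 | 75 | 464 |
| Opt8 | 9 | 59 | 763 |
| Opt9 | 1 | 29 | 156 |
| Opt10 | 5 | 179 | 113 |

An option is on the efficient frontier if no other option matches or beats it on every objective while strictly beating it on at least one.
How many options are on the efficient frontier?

Opt1: not dominated.
Opt2: not dominated (best price).
Opt3: not dominated.
Opt4: dominated by Opt2 (warranty 3≥3, duration 167≤196, price 82≤494).
Opt5: dominated by Opt1 (warranty 9≥5, duration 111≤137, price 718≤740).
Opt6: not dominated.
Opt7: not dominated.
Opt8: not dominated.
Opt9: not dominated (best duration).
Opt10: not dominated.
Pareto-optimal: Opt1, Opt2, Opt3, Opt6, Opt7, Opt8, Opt9, Opt10 → 8.

8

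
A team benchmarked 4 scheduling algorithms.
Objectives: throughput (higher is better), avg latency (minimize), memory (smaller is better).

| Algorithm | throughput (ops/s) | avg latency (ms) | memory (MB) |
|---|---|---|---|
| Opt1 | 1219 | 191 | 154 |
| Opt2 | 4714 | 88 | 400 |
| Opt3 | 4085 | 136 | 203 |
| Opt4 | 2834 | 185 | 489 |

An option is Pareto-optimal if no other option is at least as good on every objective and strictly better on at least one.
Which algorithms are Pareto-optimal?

Opt1, Opt2, Opt3

Opt1: not dominated (best memory).
Opt2: not dominated (best throughput).
Opt3: not dominated.
Opt4: dominated by Opt2 (throughput 4714≥2834, avg latency 88≤185, memory 400≤489).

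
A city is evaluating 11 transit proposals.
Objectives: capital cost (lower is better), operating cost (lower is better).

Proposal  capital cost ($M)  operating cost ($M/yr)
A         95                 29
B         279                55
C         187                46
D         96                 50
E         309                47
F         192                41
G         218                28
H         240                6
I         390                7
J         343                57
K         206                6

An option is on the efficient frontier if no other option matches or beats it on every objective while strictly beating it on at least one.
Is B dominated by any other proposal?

Yes

A vs B: capital cost 95≤279, operating cost 29≤55 — A is at least as good on every objective and strictly better on at least one, so A dominates B.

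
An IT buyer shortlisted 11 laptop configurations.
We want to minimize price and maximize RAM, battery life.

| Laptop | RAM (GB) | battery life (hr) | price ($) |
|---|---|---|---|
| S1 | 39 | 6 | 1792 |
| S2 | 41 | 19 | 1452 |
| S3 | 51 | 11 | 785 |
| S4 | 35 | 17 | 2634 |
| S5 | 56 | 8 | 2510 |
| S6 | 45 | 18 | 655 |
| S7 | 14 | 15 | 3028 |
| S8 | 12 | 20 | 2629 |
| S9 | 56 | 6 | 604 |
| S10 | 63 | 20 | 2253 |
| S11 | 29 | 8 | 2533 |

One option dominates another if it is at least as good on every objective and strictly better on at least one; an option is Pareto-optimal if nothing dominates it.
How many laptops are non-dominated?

5

S1: dominated by S2 (RAM 41≥39, battery life 19≥6, price 1452≤1792).
S2: not dominated.
S3: not dominated.
S4: dominated by S2 (RAM 41≥35, battery life 19≥17, price 1452≤2634).
S5: dominated by S10 (RAM 63≥56, battery life 20≥8, price 2253≤2510).
S6: not dominated.
S7: dominated by S2 (RAM 41≥14, battery life 19≥15, price 1452≤3028).
S8: dominated by S10 (RAM 63≥12, battery life 20≥20, price 2253≤2629).
S9: not dominated (best price).
S10: not dominated (best RAM).
S11: dominated by S2 (RAM 41≥29, battery life 19≥8, price 1452≤2533).
Pareto-optimal: S2, S3, S6, S9, S10 → 5.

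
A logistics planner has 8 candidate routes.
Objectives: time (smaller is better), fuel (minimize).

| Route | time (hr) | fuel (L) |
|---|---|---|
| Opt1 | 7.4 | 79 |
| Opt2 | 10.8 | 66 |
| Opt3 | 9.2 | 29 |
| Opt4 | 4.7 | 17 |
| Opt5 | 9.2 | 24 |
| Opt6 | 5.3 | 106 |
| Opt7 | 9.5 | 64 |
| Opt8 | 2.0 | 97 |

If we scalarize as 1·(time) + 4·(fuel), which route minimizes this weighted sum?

Opt4

Opt1: 1·7.4 + 4·79 = 323.4
Opt2: 1·10.8 + 4·66 = 274.8
Opt3: 1·9.2 + 4·29 = 125.2
Opt4: 1·4.7 + 4·17 = 72.7
Opt5: 1·9.2 + 4·24 = 105.2
Opt6: 1·5.3 + 4·106 = 429.3
Opt7: 1·9.5 + 4·64 = 265.5
Opt8: 1·2.0 + 4·97 = 390.0
Lowest: Opt4 at 72.7.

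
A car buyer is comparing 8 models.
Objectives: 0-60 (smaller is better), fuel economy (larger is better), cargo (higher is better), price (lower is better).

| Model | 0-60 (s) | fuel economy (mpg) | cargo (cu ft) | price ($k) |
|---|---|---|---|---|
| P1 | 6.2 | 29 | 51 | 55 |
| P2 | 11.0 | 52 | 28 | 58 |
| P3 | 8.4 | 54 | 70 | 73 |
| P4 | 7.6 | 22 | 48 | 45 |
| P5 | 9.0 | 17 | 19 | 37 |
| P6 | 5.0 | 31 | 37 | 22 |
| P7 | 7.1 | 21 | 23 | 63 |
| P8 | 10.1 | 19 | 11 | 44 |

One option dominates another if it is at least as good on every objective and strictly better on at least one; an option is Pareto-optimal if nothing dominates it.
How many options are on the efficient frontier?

P1: not dominated.
P2: not dominated.
P3: not dominated (best fuel economy).
P4: not dominated.
P5: dominated by P6 (0-60 5.0≤9.0, fuel economy 31≥17, cargo 37≥19, price 22≤37).
P6: not dominated (best 0-60).
P7: dominated by P1 (0-60 6.2≤7.1, fuel economy 29≥21, cargo 51≥23, price 55≤63).
P8: dominated by P6 (0-60 5.0≤10.1, fuel economy 31≥19, cargo 37≥11, price 22≤44).
Pareto-optimal: P1, P2, P3, P4, P6 → 5.

5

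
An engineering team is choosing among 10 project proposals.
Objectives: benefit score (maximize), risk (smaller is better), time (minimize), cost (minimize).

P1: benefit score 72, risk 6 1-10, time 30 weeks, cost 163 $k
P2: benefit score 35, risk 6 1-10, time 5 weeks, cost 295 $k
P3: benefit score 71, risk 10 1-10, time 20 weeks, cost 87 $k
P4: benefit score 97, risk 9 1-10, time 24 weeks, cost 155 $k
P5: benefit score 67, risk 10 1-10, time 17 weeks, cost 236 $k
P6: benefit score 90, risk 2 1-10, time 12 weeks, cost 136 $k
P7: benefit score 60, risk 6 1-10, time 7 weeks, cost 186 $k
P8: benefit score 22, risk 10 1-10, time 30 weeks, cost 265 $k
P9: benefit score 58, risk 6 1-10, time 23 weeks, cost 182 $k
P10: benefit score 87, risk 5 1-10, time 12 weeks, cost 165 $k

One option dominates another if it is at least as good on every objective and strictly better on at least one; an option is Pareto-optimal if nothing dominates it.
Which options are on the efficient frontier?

P2, P3, P4, P6, P7

P1: dominated by P6 (benefit score 90≥72, risk 2≤6, time 12≤30, cost 136≤163).
P2: not dominated (best time).
P3: not dominated (best cost).
P4: not dominated (best benefit score).
P5: dominated by P6 (benefit score 90≥67, risk 2≤10, time 12≤17, cost 136≤236).
P6: not dominated (best risk).
P7: not dominated.
P8: dominated by P1 (benefit score 72≥22, risk 6≤10, time 30≤30, cost 163≤265).
P9: dominated by P6 (benefit score 90≥58, risk 2≤6, time 12≤23, cost 136≤182).
P10: dominated by P6 (benefit score 90≥87, risk 2≤5, time 12≤12, cost 136≤165).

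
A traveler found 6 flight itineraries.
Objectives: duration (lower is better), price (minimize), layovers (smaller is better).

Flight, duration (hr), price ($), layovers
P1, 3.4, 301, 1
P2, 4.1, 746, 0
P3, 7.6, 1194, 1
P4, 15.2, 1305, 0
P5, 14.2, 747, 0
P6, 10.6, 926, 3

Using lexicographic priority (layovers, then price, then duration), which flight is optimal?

P2

First minimize layovers: best is 0, kept {P2, P4, P5}.
Then minimize price: best is 746, kept {P2}.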